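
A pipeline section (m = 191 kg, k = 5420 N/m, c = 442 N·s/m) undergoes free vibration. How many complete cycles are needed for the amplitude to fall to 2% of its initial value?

3 cycles

ζ = c/(2√(km)) = 442/(2√(5420 × 191)) = 442/2035 = 0.2172.
Logarithmic decrement δ = 2πζ/√(1 − ζ²) = 2π × 0.2172/√(1 − 0.0472) = 1.398.
x_n/x₀ = e^(−nδ) ≤ 0.02; take ln: n ≥ ln(1/0.02)/δ = 3.912/1.398 = 2.798.
So 3 complete cycles are required.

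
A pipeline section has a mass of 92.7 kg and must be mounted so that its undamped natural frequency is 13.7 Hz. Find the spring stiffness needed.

ω_n = 2πf_n = 2π × 13.7 = 86.08 rad/s.
k = m·ω_n² = 92.7 × 86.08² = 92.7 × 7410 = 686900 N/m.

687000 N/m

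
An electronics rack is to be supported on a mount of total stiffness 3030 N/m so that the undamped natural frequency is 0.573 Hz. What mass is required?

234 kg

ω_n = 2πf_n = 2π × 0.573 = 3.600 rad/s.
m = k/ω_n² = 3030/3.600² = 3030/12.96 = 233.8 kg.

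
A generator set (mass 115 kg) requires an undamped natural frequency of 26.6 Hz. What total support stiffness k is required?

3210000 N/m

ω_n = 2πf_n = 2π × 26.6 = 167.1 rad/s.
k = m·ω_n² = 115 × 167.1² = 115 × 27930 = 3212000 N/m.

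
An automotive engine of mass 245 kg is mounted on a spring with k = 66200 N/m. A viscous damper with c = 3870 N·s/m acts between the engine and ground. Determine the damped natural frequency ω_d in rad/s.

14.4 rad/s

ω_n = √(k/m) = √(66200/245) = 16.44 rad/s.
Critical damping c_c = 2√(k·m) = 2√(66200 × 245) = 8055 N·s/m, so ζ = c/c_c = 3870/8055 = 0.4805.
ω_d = ω_n√(1 − ζ²) = 16.44 × √(1 − 0.231) = 14.42 rad/s.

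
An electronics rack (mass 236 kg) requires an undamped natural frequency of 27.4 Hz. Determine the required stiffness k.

6990000 N/m

ω_n = 2πf_n = 2π × 27.4 = 172.2 rad/s.
k = m·ω_n² = 236 × 172.2² = 236 × 29640 = 6995000 N/m.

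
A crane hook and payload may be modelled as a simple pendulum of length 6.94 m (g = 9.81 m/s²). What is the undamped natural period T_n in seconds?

For a simple pendulum ω_n = √(g/L) = √(9.81/6.94) = √1.414 = 1.189 rad/s.
T_n = 2π/ω_n = 6.283/1.189 = 5.285 s.

5.28 s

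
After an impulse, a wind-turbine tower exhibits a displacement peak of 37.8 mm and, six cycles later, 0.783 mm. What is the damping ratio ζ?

Logarithmic decrement δ = (1/n)·ln(x₀/x_n) = (1/6)·ln(37.8/0.783) = (1/6)·ln(48.28) = 0.6462.
ζ = δ/√(4π² + δ²) = 0.6462/√(39.48 + 0.418) = 0.6462/6.316 = 0.1023.

0.102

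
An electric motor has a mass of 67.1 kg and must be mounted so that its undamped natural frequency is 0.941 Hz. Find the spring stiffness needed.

2350 N/m

ω_n = 2πf_n = 2π × 0.941 = 5.912 rad/s.
k = m·ω_n² = 67.1 × 5.912² = 67.1 × 34.96 = 2346 N/m.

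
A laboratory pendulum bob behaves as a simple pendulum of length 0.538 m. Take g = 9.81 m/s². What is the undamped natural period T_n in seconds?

1.47 s

For a simple pendulum ω_n = √(g/L) = √(9.81/0.538) = √18.23 = 4.270 rad/s.
T_n = 2π/ω_n = 6.283/4.270 = 1.471 s.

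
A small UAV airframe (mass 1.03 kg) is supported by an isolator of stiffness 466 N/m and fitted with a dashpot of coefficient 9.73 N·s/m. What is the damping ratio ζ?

0.222

ω_n = √(k/m) = √(466.0/1.03) = 21.27 rad/s.
Critical damping c_c = 2√(k·m) = 2√(466.0 × 1.03) = 43.82 N·s/m, so ζ = c/c_c = 9.73/43.82 = 0.2221.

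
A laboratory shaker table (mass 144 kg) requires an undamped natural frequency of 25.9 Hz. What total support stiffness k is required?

3810000 N/m

ω_n = 2πf_n = 2π × 25.9 = 162.7 rad/s.
k = m·ω_n² = 144 × 162.7² = 144 × 26480 = 3813000 N/m.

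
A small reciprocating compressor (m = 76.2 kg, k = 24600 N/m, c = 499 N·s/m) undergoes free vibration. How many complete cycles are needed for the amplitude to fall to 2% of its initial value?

4 cycles

ζ = c/(2√(km)) = 499/(2√(24600 × 76.2)) = 499/2738 = 0.1822.
Logarithmic decrement δ = 2πζ/√(1 − ζ²) = 2π × 0.1822/√(1 − 0.0332) = 1.164.
x_n/x₀ = e^(−nδ) ≤ 0.02; take ln: n ≥ ln(1/0.02)/δ = 3.912/1.164 = 3.359.
So 4 complete cycles are required.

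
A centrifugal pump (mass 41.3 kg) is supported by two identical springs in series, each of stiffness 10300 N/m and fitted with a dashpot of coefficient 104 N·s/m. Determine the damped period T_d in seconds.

0.566 s

Series springs: 1/k_eq = 2/10300, so k_eq = 10300/2 = 5150 N/m.
ω_n = √(k_eq/m) = √(5150/41.3) = 11.17 rad/s.
Critical damping c_c = 2√(k_eq·m) = 2√(5150 × 41.3) = 922.4 N·s/m, so ζ = c/c_c = 104/922.4 = 0.1128.
ω_d = ω_n√(1 − ζ²) = 11.17 × √(1 − 0.0127) = 11.10 rad/s.
T_d = 2π/ω_d = 0.5663 s.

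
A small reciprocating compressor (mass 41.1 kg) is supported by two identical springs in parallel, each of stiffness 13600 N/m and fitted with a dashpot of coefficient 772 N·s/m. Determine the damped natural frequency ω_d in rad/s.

23.9 rad/s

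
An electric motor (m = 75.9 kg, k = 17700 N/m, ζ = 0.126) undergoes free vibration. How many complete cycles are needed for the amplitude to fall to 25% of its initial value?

2 cycles

Logarithmic decrement δ = 2πζ/√(1 − ζ²) = 2π × 0.1260/√(1 − 0.0159) = 0.7980.
x_n/x₀ = e^(−nδ) ≤ 0.25; take ln: n ≥ ln(1/0.25)/δ = 1.386/0.7980 = 1.737.
So 2 complete cycles are required.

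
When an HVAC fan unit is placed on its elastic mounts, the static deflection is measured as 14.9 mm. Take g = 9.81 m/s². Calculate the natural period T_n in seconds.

ω_n = √(g/δ_st) = √(9.81/0.0149) = √658.4 = 25.66 rad/s.
T_n = 2π/ω_n = 6.283/25.66 = 0.2449 s.

0.245 s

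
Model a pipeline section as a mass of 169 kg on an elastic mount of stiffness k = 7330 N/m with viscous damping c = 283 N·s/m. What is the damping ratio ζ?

0.127

ω_n = √(k/m) = √(7330/169) = 6.586 rad/s.
Critical damping c_c = 2√(k·m) = 2√(7330 × 169) = 2226 N·s/m, so ζ = c/c_c = 283/2226 = 0.1271.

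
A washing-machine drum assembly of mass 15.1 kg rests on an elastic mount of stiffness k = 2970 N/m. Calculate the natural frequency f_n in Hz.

ω_n = √(k/m) = √(2970/15.1) = √196.7 = 14.02 rad/s.
f_n = ω_n/(2π) = 14.02/6.283 = 2.232 Hz.

2.23 Hz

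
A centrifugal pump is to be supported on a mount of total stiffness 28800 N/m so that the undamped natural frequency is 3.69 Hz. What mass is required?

53.6 kg

ω_n = 2πf_n = 2π × 3.69 = 23.18 rad/s.
m = k/ω_n² = 28800/23.18² = 28800/537.5 = 53.58 kg.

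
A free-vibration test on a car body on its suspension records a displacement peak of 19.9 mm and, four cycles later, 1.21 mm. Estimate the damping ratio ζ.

Logarithmic decrement δ = (1/n)·ln(x₀/x_n) = (1/4)·ln(19.9/1.21) = (1/4)·ln(16.45) = 0.7000.
ζ = δ/√(4π² + δ²) = 0.7000/√(39.48 + 0.490) = 0.7000/6.322 = 0.1107.

0.111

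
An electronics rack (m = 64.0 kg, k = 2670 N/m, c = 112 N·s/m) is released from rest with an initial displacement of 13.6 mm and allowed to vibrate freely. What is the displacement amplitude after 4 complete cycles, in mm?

ζ = c/(2√(km)) = 112/(2√(2670 × 64.0)) = 112/826.8 = 0.1355.
Logarithmic decrement δ = 2πζ/√(1 − ζ²) = 2π × 0.1355/√(1 − 0.0184) = 0.8591.
After n cycles, x_n/x₀ = e^(−nδ), so x_4 = 13.6 × e^(−4 × 0.8591) = 13.6 × 0.03218 = 0.4377 mm.

0.438 mm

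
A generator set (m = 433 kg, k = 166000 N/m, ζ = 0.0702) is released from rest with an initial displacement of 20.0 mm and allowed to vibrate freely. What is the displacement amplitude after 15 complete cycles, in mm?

Logarithmic decrement δ = 2πζ/√(1 − ζ²) = 2π × 0.07020/√(1 − 0.00493) = 0.4422.
After n cycles, x_n/x₀ = e^(−nδ), so x_15 = 20.0 × e^(−15 × 0.4422) = 20.0 × 0.001317 = 0.02634 mm.

0.0263 mm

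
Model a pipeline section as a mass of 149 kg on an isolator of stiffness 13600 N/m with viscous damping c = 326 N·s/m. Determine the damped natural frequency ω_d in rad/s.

9.49 rad/s

ω_n = √(k/m) = √(13600/149) = 9.554 rad/s.
Critical damping c_c = 2√(k·m) = 2√(13600 × 149) = 2847 N·s/m, so ζ = c/c_c = 326/2847 = 0.1145.
ω_d = ω_n√(1 − ζ²) = 9.554 × √(1 − 0.0131) = 9.491 rad/s.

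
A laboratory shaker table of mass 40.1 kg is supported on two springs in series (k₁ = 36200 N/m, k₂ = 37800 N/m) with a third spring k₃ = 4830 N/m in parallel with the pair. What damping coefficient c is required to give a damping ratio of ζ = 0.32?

Series pair: k_s = k₁k₂/(k₁+k₂) = (36200)(37800)/(36200 + 37800) = 18490 N/m. In parallel with k₃: k_eq = 18490 + 4830 = 23320 N/m.
c_c = 2√(k_eq·m) = 2√(23320 × 40.1) = 1934 N·s/m.
c = ζ·c_c = 0.32 × 1934 = 618.9 N·s/m.

619 N·s/m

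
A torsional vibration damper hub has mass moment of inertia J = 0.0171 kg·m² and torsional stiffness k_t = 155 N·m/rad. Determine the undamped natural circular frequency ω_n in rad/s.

95.2 rad/s

ω_n = √(k_t/J) = √(155/0.0171) = √9064 = 95.21 rad/s.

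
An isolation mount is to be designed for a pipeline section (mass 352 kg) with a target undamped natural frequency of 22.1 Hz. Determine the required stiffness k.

ω_n = 2πf_n = 2π × 22.1 = 138.9 rad/s.
k = m·ω_n² = 352 × 138.9² = 352 × 19280 = 6787000 N/m.

6790000 N/m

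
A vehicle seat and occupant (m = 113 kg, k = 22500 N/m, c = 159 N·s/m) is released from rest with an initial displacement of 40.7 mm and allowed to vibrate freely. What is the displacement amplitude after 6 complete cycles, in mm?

ζ = c/(2√(km)) = 159/(2√(22500 × 113)) = 159/3189 = 0.04986.
Logarithmic decrement δ = 2πζ/√(1 − ζ²) = 2π × 0.04986/√(1 − 0.00249) = 0.3137.
After n cycles, x_n/x₀ = e^(−nδ), so x_6 = 40.7 × e^(−6 × 0.3137) = 40.7 × 0.1523 = 6.198 mm.

6.20 mm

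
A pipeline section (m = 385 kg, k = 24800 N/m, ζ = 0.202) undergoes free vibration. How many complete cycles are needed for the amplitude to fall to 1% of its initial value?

Logarithmic decrement δ = 2πζ/√(1 − ζ²) = 2π × 0.2020/√(1 − 0.0408) = 1.296.
x_n/x₀ = e^(−nδ) ≤ 0.01; take ln: n ≥ ln(1/0.01)/δ = 4.605/1.296 = 3.554.
So 4 complete cycles are required.

4 cycles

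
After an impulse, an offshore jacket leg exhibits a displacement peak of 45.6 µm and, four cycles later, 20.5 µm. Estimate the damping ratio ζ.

Logarithmic decrement δ = (1/n)·ln(x₀/x_n) = (1/4)·ln(45.6/20.5) = (1/4)·ln(2.224) = 0.1999.
ζ = δ/√(4π² + δ²) = 0.1999/√(39.48 + 0.0399) = 0.1999/6.286 = 0.03179.

0.0318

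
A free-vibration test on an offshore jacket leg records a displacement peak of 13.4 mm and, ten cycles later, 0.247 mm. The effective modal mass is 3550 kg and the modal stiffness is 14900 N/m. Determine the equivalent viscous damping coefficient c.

Logarithmic decrement δ = (1/n)·ln(x₀/x_n) = (1/10)·ln(13.4/0.247) = (1/10)·ln(54.25) = 0.3994.
ζ = δ/√(4π² + δ²) = 0.3994/√(39.48 + 0.159) = 0.3994/6.296 = 0.06343.
c = ζ · 2√(km) = 0.06343 × 2√(14900 × 3550) = 0.06343 × 14550 = 922.7 N·s/m.

923 N·s/m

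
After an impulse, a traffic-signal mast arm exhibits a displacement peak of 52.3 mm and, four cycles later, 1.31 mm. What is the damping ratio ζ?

0.145

Logarithmic decrement δ = (1/n)·ln(x₀/x_n) = (1/4)·ln(52.3/1.31) = (1/4)·ln(39.92) = 0.9217.
ζ = δ/√(4π² + δ²) = 0.9217/√(39.48 + 0.850) = 0.9217/6.350 = 0.1451.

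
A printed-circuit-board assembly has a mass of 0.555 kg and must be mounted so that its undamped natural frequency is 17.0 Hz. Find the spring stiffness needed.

ω_n = 2πf_n = 2π × 17.0 = 106.8 rad/s.
k = m·ω_n² = 0.555 × 106.8² = 0.555 × 11410 = 6332 N/m.

6330 N/m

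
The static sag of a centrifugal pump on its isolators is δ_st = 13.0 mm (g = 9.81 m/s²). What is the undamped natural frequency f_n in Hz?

4.37 Hz

ω_n = √(g/δ_st) = √(9.81/0.0130) = √754.6 = 27.47 rad/s.
f_n = ω_n/(2π) = 27.47/6.283 = 4.372 Hz.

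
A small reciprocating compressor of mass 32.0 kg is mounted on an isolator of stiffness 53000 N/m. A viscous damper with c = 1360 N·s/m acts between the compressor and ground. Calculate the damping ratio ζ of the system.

0.522

ω_n = √(k/m) = √(53000/32.0) = 40.70 rad/s.
Critical damping c_c = 2√(k·m) = 2√(53000 × 32.0) = 2605 N·s/m, so ζ = c/c_c = 1360/2605 = 0.5222.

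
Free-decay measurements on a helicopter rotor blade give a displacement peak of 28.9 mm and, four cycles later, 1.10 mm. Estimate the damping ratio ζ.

Logarithmic decrement δ = (1/n)·ln(x₀/x_n) = (1/4)·ln(28.9/1.10) = (1/4)·ln(26.27) = 0.8171.
ζ = δ/√(4π² + δ²) = 0.8171/√(39.48 + 0.668) = 0.8171/6.336 = 0.1290.

0.129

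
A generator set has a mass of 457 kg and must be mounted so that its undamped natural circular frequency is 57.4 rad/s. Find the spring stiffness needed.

1510000 N/m

k = m·ω_n² = 457 × 57.40² = 457 × 3295 = 1506000 N/m.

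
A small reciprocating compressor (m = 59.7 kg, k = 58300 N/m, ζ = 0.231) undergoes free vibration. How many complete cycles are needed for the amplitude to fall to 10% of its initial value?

2 cycles

Logarithmic decrement δ = 2πζ/√(1 − ζ²) = 2π × 0.2310/√(1 − 0.0534) = 1.492.
x_n/x₀ = e^(−nδ) ≤ 0.1; take ln: n ≥ ln(1/0.1)/δ = 2.303/1.492 = 1.544.
So 2 complete cycles are required.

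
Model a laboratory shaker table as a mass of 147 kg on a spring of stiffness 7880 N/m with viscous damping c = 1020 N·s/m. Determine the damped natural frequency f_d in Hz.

ω_n = √(k/m) = √(7880/147) = 7.322 rad/s.
Critical damping c_c = 2√(k·m) = 2√(7880 × 147) = 2153 N·s/m, so ζ = c/c_c = 1020/2153 = 0.4739.
ω_d = ω_n√(1 − ζ²) = 7.322 × √(1 − 0.225) = 6.447 rad/s.
f_d = ω_d/(2π) = 1.026 Hz.

1.03 Hz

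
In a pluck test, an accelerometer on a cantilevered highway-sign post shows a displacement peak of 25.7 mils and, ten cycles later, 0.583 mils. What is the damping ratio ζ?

0.0601

Logarithmic decrement δ = (1/n)·ln(x₀/x_n) = (1/10)·ln(25.7/0.583) = (1/10)·ln(44.08) = 0.3786.
ζ = δ/√(4π² + δ²) = 0.3786/√(39.48 + 0.143) = 0.3786/6.295 = 0.06015.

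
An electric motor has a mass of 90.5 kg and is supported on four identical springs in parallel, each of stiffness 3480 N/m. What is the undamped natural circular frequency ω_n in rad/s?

12.4 rad/s

Parallel springs add: k_eq = 4 × 3480 = 13920 N/m.
ω_n = √(k_eq/m) = √(13920/90.5) = √153.8 = 12.40 rad/s.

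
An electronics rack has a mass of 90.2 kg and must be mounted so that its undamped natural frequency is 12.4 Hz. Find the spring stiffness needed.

548000 N/m

ω_n = 2πf_n = 2π × 12.4 = 77.91 rad/s.
k = m·ω_n² = 90.2 × 77.91² = 90.2 × 6070 = 547500 N/m.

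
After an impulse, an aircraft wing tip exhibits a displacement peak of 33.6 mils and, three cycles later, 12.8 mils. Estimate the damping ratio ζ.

0.0511

Logarithmic decrement δ = (1/n)·ln(x₀/x_n) = (1/3)·ln(33.6/12.8) = (1/3)·ln(2.625) = 0.3217.
ζ = δ/√(4π² + δ²) = 0.3217/√(39.48 + 0.103) = 0.3217/6.291 = 0.05113.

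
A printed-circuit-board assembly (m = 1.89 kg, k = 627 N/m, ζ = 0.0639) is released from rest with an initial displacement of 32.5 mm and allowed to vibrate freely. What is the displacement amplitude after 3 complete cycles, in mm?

Logarithmic decrement δ = 2πζ/√(1 − ζ²) = 2π × 0.06390/√(1 − 0.00408) = 0.4023.
After n cycles, x_n/x₀ = e^(−nδ), so x_3 = 32.5 × e^(−3 × 0.4023) = 32.5 × 0.2991 = 9.721 mm.

9.72 mm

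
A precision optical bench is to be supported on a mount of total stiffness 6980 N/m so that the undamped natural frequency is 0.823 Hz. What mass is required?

ω_n = 2πf_n = 2π × 0.823 = 5.171 rad/s.
m = k/ω_n² = 6980/5.171² = 6980/26.74 = 261.0 kg.

261 kg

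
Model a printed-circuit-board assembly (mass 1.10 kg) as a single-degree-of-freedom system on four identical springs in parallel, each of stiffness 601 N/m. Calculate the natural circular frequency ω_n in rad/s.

Parallel springs add: k_eq = 4 × 601 = 2404 N/m.
ω_n = √(k_eq/m) = √(2404/1.10) = √2185 = 46.75 rad/s.

46.7 rad/s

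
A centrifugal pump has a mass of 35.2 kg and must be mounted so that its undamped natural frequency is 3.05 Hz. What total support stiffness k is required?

12900 N/m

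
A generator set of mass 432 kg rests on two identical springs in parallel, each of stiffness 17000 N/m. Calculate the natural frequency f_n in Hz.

Parallel springs add: k_eq = 2 × 17000 = 34000 N/m.
ω_n = √(k_eq/m) = √(34000/432) = √78.70 = 8.872 rad/s.
f_n = ω_n/(2π) = 8.872/6.283 = 1.412 Hz.

1.41 Hz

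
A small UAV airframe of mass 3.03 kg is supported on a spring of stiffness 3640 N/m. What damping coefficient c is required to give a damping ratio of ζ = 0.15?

31.5 N·s/m

c_c = 2√(k·m) = 2√(3640 × 3.03) = 210.0 N·s/m.
c = ζ·c_c = 0.15 × 210.0 = 31.51 N·s/m.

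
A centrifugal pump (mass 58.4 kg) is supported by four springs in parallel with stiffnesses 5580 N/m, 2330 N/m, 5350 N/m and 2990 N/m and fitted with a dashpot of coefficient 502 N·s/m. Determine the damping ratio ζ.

Parallel springs add: k_eq = 5580 + 2330 + 5350 + 2990 = 16250 N/m.
ω_n = √(k_eq/m) = √(16250/58.4) = 16.68 rad/s.
Critical damping c_c = 2√(k_eq·m) = 2√(16250 × 58.4) = 1948 N·s/m, so ζ = c/c_c = 502/1948 = 0.2577.

0.258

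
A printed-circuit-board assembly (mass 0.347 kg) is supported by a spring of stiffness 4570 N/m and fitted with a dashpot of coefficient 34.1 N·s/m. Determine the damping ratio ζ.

ω_n = √(k/m) = √(4570/0.347) = 114.8 rad/s.
Critical damping c_c = 2√(k·m) = 2√(4570 × 0.347) = 79.64 N·s/m, so ζ = c/c_c = 34.1/79.64 = 0.4282.

0.428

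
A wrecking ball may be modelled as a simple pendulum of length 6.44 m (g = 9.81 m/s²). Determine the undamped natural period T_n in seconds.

5.09 s

For a simple pendulum ω_n = √(g/L) = √(9.81/6.44) = √1.523 = 1.234 rad/s.
T_n = 2π/ω_n = 6.283/1.234 = 5.091 s.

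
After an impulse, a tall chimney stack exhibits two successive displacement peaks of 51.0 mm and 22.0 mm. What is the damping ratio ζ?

0.133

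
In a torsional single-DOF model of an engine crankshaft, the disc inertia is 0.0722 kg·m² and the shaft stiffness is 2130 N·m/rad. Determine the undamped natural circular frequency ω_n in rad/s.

172 rad/s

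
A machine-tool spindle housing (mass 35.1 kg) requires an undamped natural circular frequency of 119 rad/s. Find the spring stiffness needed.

k = m·ω_n² = 35.1 × 119.0² = 35.1 × 14160 = 497100 N/m.

497000 N/m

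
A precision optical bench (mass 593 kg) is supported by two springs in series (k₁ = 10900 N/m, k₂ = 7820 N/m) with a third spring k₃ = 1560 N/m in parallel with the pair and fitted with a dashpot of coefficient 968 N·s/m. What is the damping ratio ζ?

Series pair: k_s = k₁k₂/(k₁+k₂) = (10900)(7820)/(10900 + 7820) = 4553 N/m. In parallel with k₃: k_eq = 4553 + 1560 = 6113 N/m.
ω_n = √(k_eq/m) = √(6113/593) = 3.211 rad/s.
Critical damping c_c = 2√(k_eq·m) = 2√(6113 × 593) = 3808 N·s/m, so ζ = c/c_c = 968/3808 = 0.2542.

0.254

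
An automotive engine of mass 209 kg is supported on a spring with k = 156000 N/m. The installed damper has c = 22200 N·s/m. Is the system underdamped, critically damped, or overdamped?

overdamped

c_c = 2√(k·m) = 11420 N·s/m; ζ = c/c_c = 22200/11420 = 1.94.
Since ζ > 1 the system is overdamped.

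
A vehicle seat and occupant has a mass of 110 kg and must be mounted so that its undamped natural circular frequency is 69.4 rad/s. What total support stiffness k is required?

k = m·ω_n² = 110 × 69.40² = 110 × 4816 = 529800 N/m.

530000 N/m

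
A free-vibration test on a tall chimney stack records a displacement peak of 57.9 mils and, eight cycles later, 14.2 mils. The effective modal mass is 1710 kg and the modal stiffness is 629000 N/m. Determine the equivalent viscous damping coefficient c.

Logarithmic decrement δ = (1/n)·ln(x₀/x_n) = (1/8)·ln(57.9/14.2) = (1/8)·ln(4.077) = 0.1757.
ζ = δ/√(4π² + δ²) = 0.1757/√(39.48 + 0.0309) = 0.1757/6.286 = 0.02795.
c = ζ · 2√(km) = 0.02795 × 2√(629000 × 1710) = 0.02795 × 65590 = 1833 N·s/m.

1830 N·s/m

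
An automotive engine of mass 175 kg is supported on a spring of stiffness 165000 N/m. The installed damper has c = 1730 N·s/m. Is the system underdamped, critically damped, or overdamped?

underdamped

c_c = 2√(k·m) = 10750 N·s/m; ζ = c/c_c = 1730/10750 = 0.161.
Since ζ < 1 the system is underdamped.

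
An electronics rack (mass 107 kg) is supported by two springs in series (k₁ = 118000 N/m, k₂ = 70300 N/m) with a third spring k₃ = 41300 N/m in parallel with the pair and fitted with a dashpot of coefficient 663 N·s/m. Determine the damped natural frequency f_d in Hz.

Series pair: k_s = k₁k₂/(k₁+k₂) = (118000)(70300)/(118000 + 70300) = 44050 N/m. In parallel with k₃: k_eq = 44050 + 41300 = 85350 N/m.
ω_n = √(k_eq/m) = √(85350/107) = 28.24 rad/s.
Critical damping c_c = 2√(k_eq·m) = 2√(85350 × 107) = 6044 N·s/m, so ζ = c/c_c = 663/6044 = 0.1097.
ω_d = ω_n√(1 − ζ²) = 28.24 × √(1 − 0.0120) = 28.07 rad/s.
f_d = ω_d/(2π) = 4.468 Hz.

4.47 Hz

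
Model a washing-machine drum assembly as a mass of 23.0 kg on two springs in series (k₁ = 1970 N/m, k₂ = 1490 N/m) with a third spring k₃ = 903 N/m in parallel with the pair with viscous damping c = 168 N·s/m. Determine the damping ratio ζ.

Series pair: k_s = k₁k₂/(k₁+k₂) = (1970)(1490)/(1970 + 1490) = 848.4 N/m. In parallel with k₃: k_eq = 848.4 + 903 = 1751 N/m.
ω_n = √(k_eq/m) = √(1751/23.0) = 8.726 rad/s.
Critical damping c_c = 2√(k_eq·m) = 2√(1751 × 23.0) = 401.4 N·s/m, so ζ = c/c_c = 168/401.4 = 0.4185.

0.419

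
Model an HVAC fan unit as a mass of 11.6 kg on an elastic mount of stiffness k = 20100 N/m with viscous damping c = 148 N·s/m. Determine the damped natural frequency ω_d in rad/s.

ω_n = √(k/m) = √(20100/11.6) = 41.63 rad/s.
Critical damping c_c = 2√(k·m) = 2√(20100 × 11.6) = 965.7 N·s/m, so ζ = c/c_c = 148/965.7 = 0.1533.
ω_d = ω_n√(1 − ζ²) = 41.63 × √(1 − 0.0235) = 41.13 rad/s.

41.1 rad/s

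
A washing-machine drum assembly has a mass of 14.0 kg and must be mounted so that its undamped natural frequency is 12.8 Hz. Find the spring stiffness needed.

ω_n = 2πf_n = 2π × 12.8 = 80.42 rad/s.
k = m·ω_n² = 14.0 × 80.42² = 14.0 × 6468 = 90550 N/m.

90600 N/m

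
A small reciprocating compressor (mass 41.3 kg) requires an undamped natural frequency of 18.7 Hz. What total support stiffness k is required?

570000 N/m

ω_n = 2πf_n = 2π × 18.7 = 117.5 rad/s.
k = m·ω_n² = 41.3 × 117.5² = 41.3 × 13810 = 570200 N/m.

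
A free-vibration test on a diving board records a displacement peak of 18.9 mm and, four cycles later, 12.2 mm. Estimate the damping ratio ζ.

0.0174

Logarithmic decrement δ = (1/n)·ln(x₀/x_n) = (1/4)·ln(18.9/12.2) = (1/4)·ln(1.549) = 0.1094.
ζ = δ/√(4π² + δ²) = 0.1094/√(39.48 + 0.0120) = 0.1094/6.284 = 0.01741.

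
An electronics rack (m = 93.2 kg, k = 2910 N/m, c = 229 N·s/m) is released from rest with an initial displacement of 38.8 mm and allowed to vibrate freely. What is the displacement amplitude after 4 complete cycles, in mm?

0.135 mm

ζ = c/(2√(km)) = 229/(2√(2910 × 93.2)) = 229/1042 = 0.2199.
Logarithmic decrement δ = 2πζ/√(1 − ζ²) = 2π × 0.2199/√(1 − 0.0483) = 1.416.
After n cycles, x_n/x₀ = e^(−nδ), so x_4 = 38.8 × e^(−4 × 1.416) = 38.8 × 0.003467 = 0.1345 mm.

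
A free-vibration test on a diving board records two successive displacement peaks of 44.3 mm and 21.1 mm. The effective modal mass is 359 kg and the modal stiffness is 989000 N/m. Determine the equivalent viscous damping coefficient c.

Logarithmic decrement δ = (1/n)·ln(x₀/x_n) = (1/1)·ln(44.3/21.1) = (1/1)·ln(2.100) = 0.7417.
ζ = δ/√(4π² + δ²) = 0.7417/√(39.48 + 0.550) = 0.7417/6.327 = 0.1172.
c = ζ · 2√(km) = 0.1172 × 2√(989000 × 359) = 0.1172 × 37690 = 4418 N·s/m.

4420 N·s/m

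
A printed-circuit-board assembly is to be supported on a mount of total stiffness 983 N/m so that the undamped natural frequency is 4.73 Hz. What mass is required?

1.11 kg

ω_n = 2πf_n = 2π × 4.73 = 29.72 rad/s.
m = k/ω_n² = 983/29.72² = 983/883.2 = 1.113 kg.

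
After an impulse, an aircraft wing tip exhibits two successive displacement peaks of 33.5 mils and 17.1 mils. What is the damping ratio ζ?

0.106

Logarithmic decrement δ = (1/n)·ln(x₀/x_n) = (1/1)·ln(33.5/17.1) = (1/1)·ln(1.959) = 0.6725.
ζ = δ/√(4π² + δ²) = 0.6725/√(39.48 + 0.452) = 0.6725/6.319 = 0.1064.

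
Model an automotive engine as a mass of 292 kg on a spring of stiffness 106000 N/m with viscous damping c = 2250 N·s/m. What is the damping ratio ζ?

ω_n = √(k/m) = √(106000/292) = 19.05 rad/s.
Critical damping c_c = 2√(k·m) = 2√(106000 × 292) = 11130 N·s/m, so ζ = c/c_c = 2250/11130 = 0.2022.

0.202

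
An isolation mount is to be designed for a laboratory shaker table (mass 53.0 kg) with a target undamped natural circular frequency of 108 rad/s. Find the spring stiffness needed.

k = m·ω_n² = 53.0 × 108.0² = 53.0 × 11660 = 618200 N/m.

618000 N/m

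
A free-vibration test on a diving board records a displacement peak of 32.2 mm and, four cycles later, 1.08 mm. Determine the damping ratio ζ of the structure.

0.134

Logarithmic decrement δ = (1/n)·ln(x₀/x_n) = (1/4)·ln(32.2/1.08) = (1/4)·ln(29.81) = 0.8488.
ζ = δ/√(4π² + δ²) = 0.8488/√(39.48 + 0.720) = 0.8488/6.340 = 0.1339.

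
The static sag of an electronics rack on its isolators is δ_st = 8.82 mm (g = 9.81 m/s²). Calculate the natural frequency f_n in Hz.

5.31 Hz

ω_n = √(g/δ_st) = √(9.81/0.00882) = √1112 = 33.35 rad/s.
f_n = ω_n/(2π) = 33.35/6.283 = 5.308 Hz.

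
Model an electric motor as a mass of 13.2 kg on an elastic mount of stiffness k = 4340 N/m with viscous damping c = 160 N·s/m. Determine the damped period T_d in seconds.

ω_n = √(k/m) = √(4340/13.2) = 18.13 rad/s.
Critical damping c_c = 2√(k·m) = 2√(4340 × 13.2) = 478.7 N·s/m, so ζ = c/c_c = 160/478.7 = 0.3342.
ω_d = ω_n√(1 − ζ²) = 18.13 × √(1 − 0.112) = 17.09 rad/s.
T_d = 2π/ω_d = 0.3677 s.

0.368 s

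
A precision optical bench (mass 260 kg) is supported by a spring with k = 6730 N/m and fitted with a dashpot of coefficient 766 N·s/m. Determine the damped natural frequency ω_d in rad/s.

4.87 rad/s

ω_n = √(k/m) = √(6730/260) = 5.088 rad/s.
Critical damping c_c = 2√(k·m) = 2√(6730 × 260) = 2646 N·s/m, so ζ = c/c_c = 766/2646 = 0.2895.
ω_d = ω_n√(1 − ζ²) = 5.088 × √(1 − 0.0838) = 4.870 rad/s.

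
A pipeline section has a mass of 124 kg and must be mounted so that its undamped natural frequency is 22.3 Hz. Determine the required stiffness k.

2430000 N/m

ω_n = 2πf_n = 2π × 22.3 = 140.1 rad/s.
k = m·ω_n² = 124 × 140.1² = 124 × 19630 = 2434000 N/m.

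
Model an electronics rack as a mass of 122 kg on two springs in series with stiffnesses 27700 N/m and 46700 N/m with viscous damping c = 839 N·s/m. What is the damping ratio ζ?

0.288

Series springs: 1/k_eq = 1/27700 + 1/46700 = 5.751×10^-5, so k_eq = 17390 N/m.
ω_n = √(k_eq/m) = √(17390/122) = 11.94 rad/s.
Critical damping c_c = 2√(k_eq·m) = 2√(17390 × 122) = 2913 N·s/m, so ζ = c/c_c = 839/2913 = 0.2880.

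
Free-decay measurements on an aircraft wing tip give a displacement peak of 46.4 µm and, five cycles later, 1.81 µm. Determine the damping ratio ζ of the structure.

0.103

Logarithmic decrement δ = (1/n)·ln(x₀/x_n) = (1/5)·ln(46.4/1.81) = (1/5)·ln(25.64) = 0.6488.
ζ = δ/√(4π² + δ²) = 0.6488/√(39.48 + 0.421) = 0.6488/6.317 = 0.1027.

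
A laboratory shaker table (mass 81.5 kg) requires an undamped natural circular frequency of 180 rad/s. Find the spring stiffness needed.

2640000 N/m

k = m·ω_n² = 81.5 × 180.0² = 81.5 × 32400 = 2641000 N/m.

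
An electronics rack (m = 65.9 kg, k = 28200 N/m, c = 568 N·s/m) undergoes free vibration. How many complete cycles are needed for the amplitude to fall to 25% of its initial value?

ζ = c/(2√(km)) = 568/(2√(28200 × 65.9)) = 568/2726 = 0.2083.
Logarithmic decrement δ = 2πζ/√(1 − ζ²) = 2π × 0.2083/√(1 − 0.0434) = 1.338.
x_n/x₀ = e^(−nδ) ≤ 0.25; take ln: n ≥ ln(1/0.25)/δ = 1.386/1.338 = 1.036.
So 2 complete cycles are required.

2 cycles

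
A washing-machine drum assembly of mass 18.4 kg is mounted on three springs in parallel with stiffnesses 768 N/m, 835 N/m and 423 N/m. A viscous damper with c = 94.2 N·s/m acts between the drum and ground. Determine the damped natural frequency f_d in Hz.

Parallel springs add: k_eq = 768 + 835 + 423 = 2026 N/m.
ω_n = √(k_eq/m) = √(2026/18.4) = 10.49 rad/s.
Critical damping c_c = 2√(k_eq·m) = 2√(2026 × 18.4) = 386.2 N·s/m, so ζ = c/c_c = 94.2/386.2 = 0.2439.
ω_d = ω_n√(1 − ζ²) = 10.49 × √(1 − 0.0595) = 10.18 rad/s.
f_d = ω_d/(2π) = 1.620 Hz.

1.62 Hz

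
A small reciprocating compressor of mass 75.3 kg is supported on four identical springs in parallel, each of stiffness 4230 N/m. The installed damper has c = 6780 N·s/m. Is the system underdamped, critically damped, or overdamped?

Parallel springs add: k_eq = 4 × 4230 = 16920 N/m.
c_c = 2√(k_eq·m) = 2257 N·s/m; ζ = c/c_c = 6780/2257 = 3.00.
Since ζ > 1 the system is overdamped.

overdamped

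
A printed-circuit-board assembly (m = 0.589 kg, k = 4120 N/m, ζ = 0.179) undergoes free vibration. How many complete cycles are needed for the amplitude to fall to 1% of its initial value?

Logarithmic decrement δ = 2πζ/√(1 − ζ²) = 2π × 0.1790/√(1 − 0.0320) = 1.143.
x_n/x₀ = e^(−nδ) ≤ 0.01; take ln: n ≥ ln(1/0.01)/δ = 4.605/1.143 = 4.028.
So 5 complete cycles are required.

5 cycles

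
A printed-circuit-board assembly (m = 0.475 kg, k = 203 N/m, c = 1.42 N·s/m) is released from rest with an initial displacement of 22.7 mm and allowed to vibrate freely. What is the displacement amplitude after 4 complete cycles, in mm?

3.67 mm

ζ = c/(2√(km)) = 1.42/(2√(203 × 0.475)) = 1.42/19.64 = 0.07230.
Logarithmic decrement δ = 2πζ/√(1 − ζ²) = 2π × 0.07230/√(1 − 0.00523) = 0.4555.
After n cycles, x_n/x₀ = e^(−nδ), so x_4 = 22.7 × e^(−4 × 0.4555) = 22.7 × 0.1617 = 3.671 mm.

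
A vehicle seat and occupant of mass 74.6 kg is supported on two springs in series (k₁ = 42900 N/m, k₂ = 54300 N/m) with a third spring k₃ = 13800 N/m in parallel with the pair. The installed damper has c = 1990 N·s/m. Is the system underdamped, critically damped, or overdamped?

underdamped

Series pair: k_s = k₁k₂/(k₁+k₂) = (42900)(54300)/(42900 + 54300) = 23970 N/m. In parallel with k₃: k_eq = 23970 + 13800 = 37770 N/m.
c_c = 2√(k_eq·m) = 3357 N·s/m; ζ = c/c_c = 1990/3357 = 0.593.
Since ζ < 1 the system is underdamped.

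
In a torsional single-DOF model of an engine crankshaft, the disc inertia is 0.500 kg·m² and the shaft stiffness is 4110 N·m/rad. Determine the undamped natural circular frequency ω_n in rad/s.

ω_n = √(k_t/J) = √(4110/0.500) = √8220 = 90.66 rad/s.

90.7 rad/s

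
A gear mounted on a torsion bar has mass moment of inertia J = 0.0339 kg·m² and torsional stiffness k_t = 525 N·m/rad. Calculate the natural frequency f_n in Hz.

19.8 Hz

ω_n = √(k_t/J) = √(525/0.0339) = √15490 = 124.4 rad/s.
f_n = ω_n/(2π) = 124.4/6.283 = 19.81 Hz.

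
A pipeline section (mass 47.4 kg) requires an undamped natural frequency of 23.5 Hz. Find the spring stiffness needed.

ω_n = 2πf_n = 2π × 23.5 = 147.7 rad/s.
k = m·ω_n² = 47.4 × 147.7² = 47.4 × 21800 = 1033000 N/m.

1030000 N/m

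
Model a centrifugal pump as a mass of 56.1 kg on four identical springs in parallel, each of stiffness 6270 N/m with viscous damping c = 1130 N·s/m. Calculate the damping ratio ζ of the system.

Parallel springs add: k_eq = 4 × 6270 = 25080 N/m.
ω_n = √(k_eq/m) = √(25080/56.1) = 21.14 rad/s.
Critical damping c_c = 2√(k_eq·m) = 2√(25080 × 56.1) = 2372 N·s/m, so ζ = c/c_c = 1130/2372 = 0.4763.

0.476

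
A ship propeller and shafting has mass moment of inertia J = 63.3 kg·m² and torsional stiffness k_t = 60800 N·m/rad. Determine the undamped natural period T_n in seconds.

ω_n = √(k_t/J) = √(60800/63.3) = √960.5 = 30.99 rad/s.
T_n = 2π/ω_n = 6.283/30.99 = 0.2027 s.

0.203 s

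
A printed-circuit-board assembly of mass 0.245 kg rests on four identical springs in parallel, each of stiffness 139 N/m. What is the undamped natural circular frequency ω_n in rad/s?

Parallel springs add: k_eq = 4 × 139 = 556.0 N/m.
ω_n = √(k_eq/m) = √(556.0/0.245) = √2269 = 47.64 rad/s.

47.6 rad/s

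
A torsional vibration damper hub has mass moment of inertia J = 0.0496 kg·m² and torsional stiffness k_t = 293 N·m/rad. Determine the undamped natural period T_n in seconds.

0.0817 s

ω_n = √(k_t/J) = √(293/0.0496) = √5907 = 76.86 rad/s.
T_n = 2π/ω_n = 6.283/76.86 = 0.08175 s.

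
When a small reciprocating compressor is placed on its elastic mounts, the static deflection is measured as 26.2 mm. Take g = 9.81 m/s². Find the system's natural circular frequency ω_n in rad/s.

ω_n = √(g/δ_st) = √(9.81/0.0262) = √374.4 = 19.35 rad/s.

19.4 rad/s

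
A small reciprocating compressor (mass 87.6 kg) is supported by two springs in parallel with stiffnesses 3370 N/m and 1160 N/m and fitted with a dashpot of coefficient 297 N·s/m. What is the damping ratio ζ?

Parallel springs add: k_eq = 3370 + 1160 = 4530 N/m.
ω_n = √(k_eq/m) = √(4530/87.6) = 7.191 rad/s.
Critical damping c_c = 2√(k_eq·m) = 2√(4530 × 87.6) = 1260 N·s/m, so ζ = c/c_c = 297/1260 = 0.2357.

0.236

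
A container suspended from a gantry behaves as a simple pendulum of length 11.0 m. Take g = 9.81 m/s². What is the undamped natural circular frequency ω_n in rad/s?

For a simple pendulum ω_n = √(g/L) = √(9.81/11.0) = √0.8918 = 0.9444 rad/s.

0.944 rad/s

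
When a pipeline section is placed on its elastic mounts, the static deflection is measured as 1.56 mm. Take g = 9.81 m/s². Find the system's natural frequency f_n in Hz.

ω_n = √(g/δ_st) = √(9.81/0.00156) = √6288 = 79.30 rad/s.
f_n = ω_n/(2π) = 79.30/6.283 = 12.62 Hz.

12.6 Hz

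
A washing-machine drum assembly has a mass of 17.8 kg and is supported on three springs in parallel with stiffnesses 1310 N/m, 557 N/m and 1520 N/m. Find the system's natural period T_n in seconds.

0.455 s

Parallel springs add: k_eq = 1310 + 557 + 1520 = 3387 N/m.
ω_n = √(k_eq/m) = √(3387/17.8) = √190.3 = 13.79 rad/s.
T_n = 2π/ω_n = 6.283/13.79 = 0.4555 s.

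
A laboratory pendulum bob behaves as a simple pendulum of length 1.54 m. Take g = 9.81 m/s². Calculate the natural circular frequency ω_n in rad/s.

2.52 rad/s

For a simple pendulum ω_n = √(g/L) = √(9.81/1.54) = √6.370 = 2.524 rad/s.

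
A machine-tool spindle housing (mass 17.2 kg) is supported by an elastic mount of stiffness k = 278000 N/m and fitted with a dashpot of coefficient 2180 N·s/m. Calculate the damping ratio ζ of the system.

0.498

ω_n = √(k/m) = √(278000/17.2) = 127.1 rad/s.
Critical damping c_c = 2√(k·m) = 2√(278000 × 17.2) = 4373 N·s/m, so ζ = c/c_c = 2180/4373 = 0.4985.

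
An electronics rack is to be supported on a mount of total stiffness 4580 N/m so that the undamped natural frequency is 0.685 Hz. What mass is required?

247 kg

ω_n = 2πf_n = 2π × 0.685 = 4.304 rad/s.
m = k/ω_n² = 4580/4.304² = 4580/18.52 = 247.2 kg.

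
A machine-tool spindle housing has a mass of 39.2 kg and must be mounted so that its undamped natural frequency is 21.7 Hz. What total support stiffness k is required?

729000 N/m

ω_n = 2πf_n = 2π × 21.7 = 136.3 rad/s.
k = m·ω_n² = 39.2 × 136.3² = 39.2 × 18590 = 728700 N/m.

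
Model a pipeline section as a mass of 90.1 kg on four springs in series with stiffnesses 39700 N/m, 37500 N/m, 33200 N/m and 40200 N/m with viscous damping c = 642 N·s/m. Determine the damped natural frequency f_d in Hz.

1.52 Hz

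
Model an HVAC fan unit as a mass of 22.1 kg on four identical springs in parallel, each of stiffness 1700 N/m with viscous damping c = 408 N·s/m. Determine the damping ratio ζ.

0.526

Parallel springs add: k_eq = 4 × 1700 = 6800 N/m.
ω_n = √(k_eq/m) = √(6800/22.1) = 17.54 rad/s.
Critical damping c_c = 2√(k_eq·m) = 2√(6800 × 22.1) = 775.3 N·s/m, so ζ = c/c_c = 408/775.3 = 0.5262.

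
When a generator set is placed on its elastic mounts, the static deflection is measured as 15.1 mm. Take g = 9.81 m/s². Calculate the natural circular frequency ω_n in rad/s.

25.5 rad/s

ω_n = √(g/δ_st) = √(9.81/0.0151) = √649.7 = 25.49 rad/s.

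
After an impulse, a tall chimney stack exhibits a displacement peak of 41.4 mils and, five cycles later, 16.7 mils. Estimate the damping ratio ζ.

Logarithmic decrement δ = (1/n)·ln(x₀/x_n) = (1/5)·ln(41.4/16.7) = (1/5)·ln(2.479) = 0.1816.
ζ = δ/√(4π² + δ²) = 0.1816/√(39.48 + 0.0330) = 0.1816/6.286 = 0.02889.

0.0289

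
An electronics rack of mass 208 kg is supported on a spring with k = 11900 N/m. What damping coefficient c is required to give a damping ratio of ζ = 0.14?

c_c = 2√(k·m) = 2√(11900 × 208) = 3147 N·s/m.
c = ζ·c_c = 0.14 × 3147 = 440.5 N·s/m.

441 N·s/m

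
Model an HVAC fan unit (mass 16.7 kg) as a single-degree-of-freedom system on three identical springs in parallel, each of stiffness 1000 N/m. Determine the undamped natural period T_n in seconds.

0.469 s

Parallel springs add: k_eq = 3 × 1000 = 3000 N/m.
ω_n = √(k_eq/m) = √(3000/16.7) = √179.6 = 13.40 rad/s.
T_n = 2π/ω_n = 6.283/13.40 = 0.4688 s.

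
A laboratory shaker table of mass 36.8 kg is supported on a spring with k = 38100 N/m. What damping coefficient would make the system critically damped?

2370 N·s/m

c_c = 2√(k·m) = 2√(38100 × 36.8) = 2 × 1184 = 2368 N·s/m.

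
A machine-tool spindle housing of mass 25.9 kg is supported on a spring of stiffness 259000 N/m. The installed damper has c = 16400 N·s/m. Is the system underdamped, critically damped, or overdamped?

overdamped

c_c = 2√(k·m) = 5180 N·s/m; ζ = c/c_c = 16400/5180 = 3.17.
Since ζ > 1 the system is overdamped.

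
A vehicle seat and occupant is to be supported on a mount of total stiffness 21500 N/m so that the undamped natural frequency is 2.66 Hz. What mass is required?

ω_n = 2πf_n = 2π × 2.66 = 16.71 rad/s.
m = k/ω_n² = 21500/16.71² = 21500/279.3 = 76.97 kg.

77.0 kg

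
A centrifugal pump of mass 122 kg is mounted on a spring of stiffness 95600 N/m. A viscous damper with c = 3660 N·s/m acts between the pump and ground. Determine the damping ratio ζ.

0.536

ω_n = √(k/m) = √(95600/122) = 27.99 rad/s.
Critical damping c_c = 2√(k·m) = 2√(95600 × 122) = 6830 N·s/m, so ζ = c/c_c = 3660/6830 = 0.5358.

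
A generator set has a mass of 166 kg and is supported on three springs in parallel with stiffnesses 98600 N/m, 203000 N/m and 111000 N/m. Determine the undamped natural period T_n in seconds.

0.126 s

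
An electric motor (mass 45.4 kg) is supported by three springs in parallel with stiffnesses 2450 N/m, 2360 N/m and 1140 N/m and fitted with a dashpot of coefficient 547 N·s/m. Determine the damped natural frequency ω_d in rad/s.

9.73 rad/s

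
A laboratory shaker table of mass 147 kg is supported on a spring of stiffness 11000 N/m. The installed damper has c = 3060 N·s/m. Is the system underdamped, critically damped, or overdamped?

overdamped

c_c = 2√(k·m) = 2543 N·s/m; ζ = c/c_c = 3060/2543 = 1.20.
Since ζ > 1 the system is overdamped.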